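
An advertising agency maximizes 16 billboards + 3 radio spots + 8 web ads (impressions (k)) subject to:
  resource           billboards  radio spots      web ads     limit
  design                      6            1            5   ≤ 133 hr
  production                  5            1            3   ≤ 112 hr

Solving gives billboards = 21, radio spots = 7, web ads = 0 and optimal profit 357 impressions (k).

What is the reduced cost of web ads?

Check each constraint at x*: design 133/133 (tight); production 112/112 (tight).
The binding rows give the dual system: 6·y_design + 5·y_production = 16 and 1·y_design + 1·y_production = 3.
Solving: y_design = 1, y_production = 2.
Reduced cost of web ads: c₃ − yᵀa₃ = 8 − (1·5 + 2·3) = 8 − 11 = -3.

-3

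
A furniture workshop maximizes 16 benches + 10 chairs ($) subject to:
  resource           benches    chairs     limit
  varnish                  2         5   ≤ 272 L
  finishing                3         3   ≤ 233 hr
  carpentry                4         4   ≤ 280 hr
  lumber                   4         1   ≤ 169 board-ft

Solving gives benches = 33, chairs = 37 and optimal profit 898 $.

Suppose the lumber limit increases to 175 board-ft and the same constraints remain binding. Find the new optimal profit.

Binding: carpentry and lumber. Non-binding: varnish (21 unused), finishing (23 unused).
Since varnish, finishing are not tight, their duals are 0.
Dual feasibility on the basic columns requires 4·y_carpentry + 4·y_lumber = 16, 4·y_carpentry + 1·y_lumber = 10.
This yields shadow prices y_carpentry = 2, y_lumber = 2.
Δz = y_lumber·Δb = 2 × (6) = 12, so new z* = 898 + 12 = 910.

910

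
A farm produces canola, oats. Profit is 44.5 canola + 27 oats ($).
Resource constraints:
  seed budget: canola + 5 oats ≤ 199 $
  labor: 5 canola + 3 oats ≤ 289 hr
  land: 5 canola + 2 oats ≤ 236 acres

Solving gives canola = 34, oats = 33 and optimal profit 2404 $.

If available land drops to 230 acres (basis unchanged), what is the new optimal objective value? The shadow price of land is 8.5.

2353

Δb = -6, so new z* = 2404 + (8.5)·(-6) = 2404 − 51 = 2353.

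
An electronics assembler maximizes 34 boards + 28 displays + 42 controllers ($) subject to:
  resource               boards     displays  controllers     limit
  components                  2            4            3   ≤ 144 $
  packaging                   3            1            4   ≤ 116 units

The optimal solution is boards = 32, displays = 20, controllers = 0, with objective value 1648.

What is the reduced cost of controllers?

At the optimum: components uses 144 of 144 (binding); packaging uses 116 of 116 (binding).
From A_Bᵀ y = c: 2·y_components + 3·y_packaging = 34; 4·y_components + 1·y_packaging = 28.
Solving: y_components = 5, y_packaging = 8.
Reduced cost of controllers: c₃ − yᵀa₃ = 42 − (5·3 + 8·4) = 42 − 47 = -5.

-5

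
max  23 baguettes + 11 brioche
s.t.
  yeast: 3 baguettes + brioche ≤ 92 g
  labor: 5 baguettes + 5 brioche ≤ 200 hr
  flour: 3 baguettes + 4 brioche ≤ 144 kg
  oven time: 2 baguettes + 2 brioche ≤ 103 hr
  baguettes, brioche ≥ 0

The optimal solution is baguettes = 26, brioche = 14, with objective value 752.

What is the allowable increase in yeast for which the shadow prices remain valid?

28

Binding constraints: yeast, labor. The basis is B = [[3,1],[5,5]] with det 10.
Per unit increase in yeast, x* moves by d = (0.5, -0.5).
The basis stays optimal until brioche reaches 0; allowable increase = 28 g.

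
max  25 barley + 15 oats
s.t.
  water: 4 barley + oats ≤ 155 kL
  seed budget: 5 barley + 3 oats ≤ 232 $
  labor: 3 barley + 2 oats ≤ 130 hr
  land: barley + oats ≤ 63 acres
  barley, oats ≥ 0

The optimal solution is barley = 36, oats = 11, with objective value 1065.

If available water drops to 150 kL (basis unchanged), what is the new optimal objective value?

Check each constraint at x*: water 155/155 (tight); seed budget 213/232 (slack 19); labor 130/130 (tight); land 47/63 (slack 16).
Slack constraints have shadow price 0 (complementary slackness).
From A_Bᵀ y = c: 4·y_water + 3·y_labor = 25; 1·y_water + 2·y_labor = 15.
Solving: y_water = 1, y_labor = 7.
Δz = y_water·Δb = 1 × (-5) = -5, so new z* = 1065 − 5 = 1060.

1060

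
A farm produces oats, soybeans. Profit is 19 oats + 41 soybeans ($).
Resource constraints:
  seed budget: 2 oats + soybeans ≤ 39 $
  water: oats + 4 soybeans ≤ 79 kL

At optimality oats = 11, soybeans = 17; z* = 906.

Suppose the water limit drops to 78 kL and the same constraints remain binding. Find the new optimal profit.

897

Both seed budget and water are binding at x*.
The binding rows give the dual system: 2·y_seed budget + 1·y_water = 19 and 1·y_seed budget + 4·y_water = 41.
This yields shadow prices y_seed budget = 5, y_water = 9.
Δz = y_water·Δb = 9 × (-1) = -9, so new z* = 906 − 9 = 897.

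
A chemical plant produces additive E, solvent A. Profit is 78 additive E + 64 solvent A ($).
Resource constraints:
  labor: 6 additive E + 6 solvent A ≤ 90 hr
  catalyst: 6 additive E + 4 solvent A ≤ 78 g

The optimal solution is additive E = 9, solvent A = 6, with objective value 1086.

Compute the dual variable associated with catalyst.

Both labor and catalyst are binding at x*.
From A_Bᵀ y = c: 6·y_labor + 6·y_catalyst = 78; 6·y_labor + 4·y_catalyst = 64.
→ y_labor = 6 and y_catalyst = 7.
Shadow price of catalyst = 7.

7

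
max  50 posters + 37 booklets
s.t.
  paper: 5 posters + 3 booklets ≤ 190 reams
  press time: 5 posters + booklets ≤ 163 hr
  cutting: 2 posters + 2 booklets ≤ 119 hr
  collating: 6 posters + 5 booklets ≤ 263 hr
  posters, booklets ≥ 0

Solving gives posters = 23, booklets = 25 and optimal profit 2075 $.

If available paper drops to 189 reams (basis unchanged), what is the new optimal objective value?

2071

Check each constraint at x*: paper 190/190 (tight); press time 140/163 (slack 23); cutting 96/119 (slack 23); collating 263/263 (tight).
Slack constraints have shadow price 0 (complementary slackness).
From A_Bᵀ y = c: 5·y_paper + 6·y_collating = 50; 3·y_paper + 5·y_collating = 37.
Solving: y_paper = 4, y_collating = 5.
Δz = y_paper·Δb = 4 × (-1) = -4, so new z* = 2075 − 4 = 2071.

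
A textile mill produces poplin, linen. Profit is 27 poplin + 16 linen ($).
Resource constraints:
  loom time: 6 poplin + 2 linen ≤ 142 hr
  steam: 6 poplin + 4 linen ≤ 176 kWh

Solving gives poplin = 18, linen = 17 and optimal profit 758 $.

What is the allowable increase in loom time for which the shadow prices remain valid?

34

Binding constraints: loom time, steam. The basis is B = [[6,2],[6,4]] with det 12.
Per unit increase in loom time, x* moves by d = (0.3333, -0.5).
The basis stays optimal until linen reaches 0; allowable increase = 34 hr.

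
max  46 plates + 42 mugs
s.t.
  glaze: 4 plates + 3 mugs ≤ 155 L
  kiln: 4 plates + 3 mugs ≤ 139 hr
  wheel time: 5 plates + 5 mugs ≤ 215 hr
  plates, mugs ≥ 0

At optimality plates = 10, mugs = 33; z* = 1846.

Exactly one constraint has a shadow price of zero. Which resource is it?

glaze

glaze: 139/155 (slack 16)
kiln: 139/139 (binding)
wheel time: 215/215 (binding)
By complementary slackness, a constraint with positive slack has shadow price 0 → glaze.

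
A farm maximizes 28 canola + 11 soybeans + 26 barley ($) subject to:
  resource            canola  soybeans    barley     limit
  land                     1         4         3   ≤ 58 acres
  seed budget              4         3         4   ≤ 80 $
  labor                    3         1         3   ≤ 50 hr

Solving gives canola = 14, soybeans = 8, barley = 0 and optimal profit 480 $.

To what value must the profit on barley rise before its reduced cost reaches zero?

28

Check each constraint at x*: land 46/58 (slack 12); seed budget 80/80 (tight); labor 50/50 (tight).
By complementary slackness, y = 0 for the non-binding constraint.
From A_Bᵀ y = c: 4·y_seed budget + 3·y_labor = 28; 3·y_seed budget + 1·y_labor = 11.
→ y_seed budget = 1 and y_labor = 8.
barley enters the basis when its profit ≥ yᵀa₃ = 1·4 + 8·3 = 28.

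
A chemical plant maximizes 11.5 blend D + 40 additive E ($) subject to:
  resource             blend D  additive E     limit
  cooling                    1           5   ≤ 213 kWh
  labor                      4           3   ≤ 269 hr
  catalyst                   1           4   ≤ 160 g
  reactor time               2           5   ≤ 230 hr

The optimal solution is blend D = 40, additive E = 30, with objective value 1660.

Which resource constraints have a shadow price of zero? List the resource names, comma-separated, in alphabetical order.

cooling, labor

cooling: 190/213 (slack 23)
labor: 250/269 (slack 19)
catalyst: 160/160 (binding)
reactor time: 230/230 (binding)
By complementary slackness, a constraint with positive slack has shadow price 0 → cooling, labor.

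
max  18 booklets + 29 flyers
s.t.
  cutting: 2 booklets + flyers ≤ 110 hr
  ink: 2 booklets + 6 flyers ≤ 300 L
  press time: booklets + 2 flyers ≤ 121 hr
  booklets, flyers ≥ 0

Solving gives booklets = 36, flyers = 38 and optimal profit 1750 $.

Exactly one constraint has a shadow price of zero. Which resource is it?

press time

cutting: 110/110 (binding)
ink: 300/300 (binding)
press time: 112/121 (slack 9)
By complementary slackness, a constraint with positive slack has shadow price 0 → press time.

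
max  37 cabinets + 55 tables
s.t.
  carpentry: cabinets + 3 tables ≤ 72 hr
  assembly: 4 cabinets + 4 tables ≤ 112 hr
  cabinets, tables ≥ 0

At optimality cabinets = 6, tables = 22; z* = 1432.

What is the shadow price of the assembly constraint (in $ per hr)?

7

At the optimum: carpentry uses 72 of 72 (binding); assembly uses 112 of 112 (binding).
Dual feasibility on the basic columns requires 1·y_carpentry + 4·y_assembly = 37, 3·y_carpentry + 4·y_assembly = 55.
This yields shadow prices y_carpentry = 9, y_assembly = 7.
Shadow price of assembly = 7.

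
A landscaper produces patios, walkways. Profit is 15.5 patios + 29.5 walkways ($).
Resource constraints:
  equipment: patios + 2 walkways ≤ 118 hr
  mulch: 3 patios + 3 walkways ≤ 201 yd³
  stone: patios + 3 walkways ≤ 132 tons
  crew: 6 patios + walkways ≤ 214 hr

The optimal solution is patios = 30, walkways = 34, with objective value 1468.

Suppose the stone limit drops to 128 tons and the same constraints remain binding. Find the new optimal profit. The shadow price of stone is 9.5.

1430

Δb = -4, so new z* = 1468 + (9.5)·(-4) = 1468 − 38 = 1430.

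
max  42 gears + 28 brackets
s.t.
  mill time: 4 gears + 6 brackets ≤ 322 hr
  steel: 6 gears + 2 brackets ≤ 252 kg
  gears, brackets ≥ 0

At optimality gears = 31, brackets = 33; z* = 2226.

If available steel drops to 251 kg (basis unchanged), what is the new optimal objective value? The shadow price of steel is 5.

2221

Δb = -1, so new z* = 2226 + (5)·(-1) = 2226 − 5 = 2221.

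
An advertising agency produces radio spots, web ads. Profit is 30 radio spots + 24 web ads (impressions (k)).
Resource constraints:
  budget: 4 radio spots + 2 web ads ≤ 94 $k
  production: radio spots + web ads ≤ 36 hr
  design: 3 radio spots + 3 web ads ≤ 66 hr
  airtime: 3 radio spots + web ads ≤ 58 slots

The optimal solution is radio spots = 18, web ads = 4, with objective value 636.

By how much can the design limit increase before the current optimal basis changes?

Binding constraints: design, airtime. The basis is B = [[3,3],[3,1]] with det -6.
Per unit increase in design, x* moves by d = (-0.1667, 0.5).
The basis stays optimal until budget becomes binding; allowable increase = 42 hr.

42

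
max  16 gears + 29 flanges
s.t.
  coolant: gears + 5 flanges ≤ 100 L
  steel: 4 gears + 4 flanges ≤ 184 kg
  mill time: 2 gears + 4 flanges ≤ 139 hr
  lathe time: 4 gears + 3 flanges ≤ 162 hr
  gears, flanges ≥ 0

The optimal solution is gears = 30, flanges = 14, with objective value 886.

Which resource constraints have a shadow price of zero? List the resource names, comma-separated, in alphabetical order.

mill time, steel

coolant: 100/100 (binding)
steel: 176/184 (slack 8)
mill time: 116/139 (slack 23)
lathe time: 162/162 (binding)
By complementary slackness, a constraint with positive slack has shadow price 0 → mill time, steel.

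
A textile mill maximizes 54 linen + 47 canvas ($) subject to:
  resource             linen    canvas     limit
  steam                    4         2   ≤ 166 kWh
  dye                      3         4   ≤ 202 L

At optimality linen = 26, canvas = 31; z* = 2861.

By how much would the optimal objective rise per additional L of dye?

8

Check each constraint at x*: steam 166/166 (tight); dye 202/202 (tight).
From A_Bᵀ y = c: 4·y_steam + 3·y_dye = 54; 2·y_steam + 4·y_dye = 47.
This yields shadow prices y_steam = 7.5, y_dye = 8.
Shadow price of dye = 8.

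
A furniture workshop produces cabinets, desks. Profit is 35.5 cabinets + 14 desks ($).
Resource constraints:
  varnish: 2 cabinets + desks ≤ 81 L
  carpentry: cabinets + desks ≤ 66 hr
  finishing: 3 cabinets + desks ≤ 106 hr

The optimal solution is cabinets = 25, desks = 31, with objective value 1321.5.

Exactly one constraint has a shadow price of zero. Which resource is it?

varnish: 81/81 (binding)
carpentry: 56/66 (slack 10)
finishing: 106/106 (binding)
By complementary slackness, a constraint with positive slack has shadow price 0 → carpentry.

carpentry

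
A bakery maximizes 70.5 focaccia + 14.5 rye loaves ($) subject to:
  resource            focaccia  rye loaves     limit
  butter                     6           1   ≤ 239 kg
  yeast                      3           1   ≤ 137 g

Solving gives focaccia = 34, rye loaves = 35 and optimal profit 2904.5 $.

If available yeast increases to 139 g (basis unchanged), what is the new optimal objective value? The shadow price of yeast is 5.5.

Δb = 2, so new z* = 2904.5 + (5.5)·(2) = 2904.5 + 11 = 2915.5.

2915.5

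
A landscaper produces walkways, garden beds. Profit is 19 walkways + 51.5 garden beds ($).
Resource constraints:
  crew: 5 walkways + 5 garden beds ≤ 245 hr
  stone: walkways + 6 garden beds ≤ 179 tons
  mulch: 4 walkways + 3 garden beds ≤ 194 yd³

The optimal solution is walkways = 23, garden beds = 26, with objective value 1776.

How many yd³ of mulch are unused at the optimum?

mulch used = 4·23 + 3·26 = 170; slack = 194 − 170 = 24.

24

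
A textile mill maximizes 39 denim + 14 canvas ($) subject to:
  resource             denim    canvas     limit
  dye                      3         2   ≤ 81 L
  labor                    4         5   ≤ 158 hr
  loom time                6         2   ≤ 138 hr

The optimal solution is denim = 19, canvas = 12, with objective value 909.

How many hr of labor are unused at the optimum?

22

labor used = 4·19 + 5·12 = 136; slack = 158 − 136 = 22.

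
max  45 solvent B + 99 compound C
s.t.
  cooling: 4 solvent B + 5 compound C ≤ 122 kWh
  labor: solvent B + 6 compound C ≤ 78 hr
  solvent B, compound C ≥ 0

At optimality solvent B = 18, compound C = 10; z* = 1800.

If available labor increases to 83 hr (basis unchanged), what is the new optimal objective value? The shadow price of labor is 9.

Δb = 5, so new z* = 1800 + (9)·(5) = 1800 + 45 = 1845.

1845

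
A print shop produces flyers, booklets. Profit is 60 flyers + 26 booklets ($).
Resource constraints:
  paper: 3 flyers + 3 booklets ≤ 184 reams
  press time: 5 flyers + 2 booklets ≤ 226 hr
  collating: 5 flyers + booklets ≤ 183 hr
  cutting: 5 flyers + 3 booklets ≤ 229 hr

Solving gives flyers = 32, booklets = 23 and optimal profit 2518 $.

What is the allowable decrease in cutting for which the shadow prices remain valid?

Binding constraints: collating, cutting. The basis is B = [[5,1],[5,3]] with det 10.
Per unit decrease in cutting, x* moves by d = (0.1, -0.5).
The basis stays optimal until booklets reaches 0; allowable decrease = 46 hr.

46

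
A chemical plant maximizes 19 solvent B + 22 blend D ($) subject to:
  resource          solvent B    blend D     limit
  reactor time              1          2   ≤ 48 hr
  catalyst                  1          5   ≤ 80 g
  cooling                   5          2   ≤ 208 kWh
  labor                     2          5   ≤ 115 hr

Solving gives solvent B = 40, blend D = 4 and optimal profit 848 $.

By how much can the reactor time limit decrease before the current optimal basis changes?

Binding constraints: reactor time, cooling. The basis is B = [[1,2],[5,2]] with det -8.
Per unit decrease in reactor time, x* moves by d = (0.25, -0.625).
The basis stays optimal until blend D reaches 0; allowable decrease = 6.4 hr.

6.4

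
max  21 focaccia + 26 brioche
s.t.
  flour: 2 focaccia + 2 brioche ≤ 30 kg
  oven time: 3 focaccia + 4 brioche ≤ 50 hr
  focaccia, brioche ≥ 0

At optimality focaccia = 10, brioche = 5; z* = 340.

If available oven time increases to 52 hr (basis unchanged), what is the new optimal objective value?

At the optimum: flour uses 30 of 30 (binding); oven time uses 50 of 50 (binding).
The binding rows give the dual system: 2·y_flour + 3·y_oven time = 21 and 2·y_flour + 4·y_oven time = 26.
Solving: y_flour = 3, y_oven time = 5.
Δz = y_oven time·Δb = 5 × (2) = 10, so new z* = 340 + 10 = 350.

350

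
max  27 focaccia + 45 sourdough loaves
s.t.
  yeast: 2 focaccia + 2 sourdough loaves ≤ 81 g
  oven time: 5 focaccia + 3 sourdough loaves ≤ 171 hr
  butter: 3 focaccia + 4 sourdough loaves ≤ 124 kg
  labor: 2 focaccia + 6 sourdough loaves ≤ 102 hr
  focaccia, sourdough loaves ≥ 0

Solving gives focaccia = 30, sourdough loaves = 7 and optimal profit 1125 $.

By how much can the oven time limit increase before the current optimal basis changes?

14.4

Binding constraints: oven time, labor. The basis is B = [[5,3],[2,6]] with det 24.
Per unit increase in oven time, x* moves by d = (0.25, -0.0833).
The basis stays optimal until butter becomes binding; allowable increase = 14.4 hr.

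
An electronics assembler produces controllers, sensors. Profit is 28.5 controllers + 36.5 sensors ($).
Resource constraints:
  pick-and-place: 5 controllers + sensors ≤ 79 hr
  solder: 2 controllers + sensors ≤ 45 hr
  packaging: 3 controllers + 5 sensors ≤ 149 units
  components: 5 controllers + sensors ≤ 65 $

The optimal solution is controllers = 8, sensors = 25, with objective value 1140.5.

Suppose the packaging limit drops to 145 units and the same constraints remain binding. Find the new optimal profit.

Check each constraint at x*: pick-and-place 65/79 (slack 14); solder 41/45 (slack 4); packaging 149/149 (tight); components 65/65 (tight).
Slack constraints have shadow price 0 (complementary slackness).
The binding rows give the dual system: 3·y_packaging + 5·y_components = 28.5 and 5·y_packaging + 1·y_components = 36.5.
Solving: y_packaging = 7, y_components = 1.5.
Δz = y_packaging·Δb = 7 × (-4) = -28, so new z* = 1140.5 − 28 = 1112.5.

1112.5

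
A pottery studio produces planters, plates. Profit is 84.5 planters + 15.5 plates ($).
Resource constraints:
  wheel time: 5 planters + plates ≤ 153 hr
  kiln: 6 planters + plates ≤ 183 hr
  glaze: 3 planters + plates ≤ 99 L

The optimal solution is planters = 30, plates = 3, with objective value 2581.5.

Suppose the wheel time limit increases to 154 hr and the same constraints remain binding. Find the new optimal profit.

Binding: wheel time and kiln. Non-binding: glaze (6 unused).
Slack constraints have shadow price 0 (complementary slackness).
Dual feasibility on the basic columns requires 5·y_wheel time + 6·y_kiln = 84.5, 1·y_wheel time + 1·y_kiln = 15.5.
Solving: y_wheel time = 8.5, y_kiln = 7.
Δz = y_wheel time·Δb = 8.5 × (1) = 8.5, so new z* = 2581.5 + 8.5 = 2590.

2590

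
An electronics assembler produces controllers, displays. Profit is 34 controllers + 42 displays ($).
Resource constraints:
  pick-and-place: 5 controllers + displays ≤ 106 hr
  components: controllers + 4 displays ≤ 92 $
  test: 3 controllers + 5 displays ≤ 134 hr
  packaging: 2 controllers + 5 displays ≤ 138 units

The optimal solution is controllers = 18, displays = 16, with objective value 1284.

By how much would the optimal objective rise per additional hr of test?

8

Binding: pick-and-place and test. Non-binding: components (10 unused), packaging (22 unused).
Since components, packaging are not tight, their duals are 0.
The binding rows give the dual system: 5·y_pick-and-place + 3·y_test = 34 and 1·y_pick-and-place + 5·y_test = 42.
→ y_pick-and-place = 2 and y_test = 8.
Shadow price of test = 8.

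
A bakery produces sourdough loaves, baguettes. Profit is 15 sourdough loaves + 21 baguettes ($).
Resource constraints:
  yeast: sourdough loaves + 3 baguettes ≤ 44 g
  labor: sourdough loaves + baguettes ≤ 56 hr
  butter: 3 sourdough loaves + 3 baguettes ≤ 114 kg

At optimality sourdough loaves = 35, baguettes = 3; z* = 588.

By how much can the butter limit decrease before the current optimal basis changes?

70

Binding constraints: yeast, butter. The basis is B = [[1,3],[3,3]] with det -6.
Per unit decrease in butter, x* moves by d = (-0.5, 0.1667).
The basis stays optimal until sourdough loaves reaches 0; allowable decrease = 70 kg.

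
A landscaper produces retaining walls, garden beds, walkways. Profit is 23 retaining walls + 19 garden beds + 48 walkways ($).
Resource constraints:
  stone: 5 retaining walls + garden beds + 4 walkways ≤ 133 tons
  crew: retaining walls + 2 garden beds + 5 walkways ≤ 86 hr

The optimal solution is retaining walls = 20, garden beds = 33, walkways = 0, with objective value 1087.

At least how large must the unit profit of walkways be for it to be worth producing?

52

Check each constraint at x*: stone 133/133 (tight); crew 86/86 (tight).
From A_Bᵀ y = c: 5·y_stone + 1·y_crew = 23; 1·y_stone + 2·y_crew = 19.
→ y_stone = 3 and y_crew = 8.
walkways enters the basis when its profit ≥ yᵀa₃ = 3·4 + 8·5 = 52.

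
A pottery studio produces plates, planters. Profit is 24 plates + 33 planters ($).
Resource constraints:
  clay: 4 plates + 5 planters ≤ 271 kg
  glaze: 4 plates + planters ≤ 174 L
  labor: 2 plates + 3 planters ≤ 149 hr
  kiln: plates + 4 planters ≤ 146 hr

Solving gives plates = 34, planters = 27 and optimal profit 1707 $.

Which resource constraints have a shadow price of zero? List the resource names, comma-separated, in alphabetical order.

clay: 271/271 (binding)
glaze: 163/174 (slack 11)
labor: 149/149 (binding)
kiln: 142/146 (slack 4)
By complementary slackness, a constraint with positive slack has shadow price 0 → glaze, kiln.

glaze, kiln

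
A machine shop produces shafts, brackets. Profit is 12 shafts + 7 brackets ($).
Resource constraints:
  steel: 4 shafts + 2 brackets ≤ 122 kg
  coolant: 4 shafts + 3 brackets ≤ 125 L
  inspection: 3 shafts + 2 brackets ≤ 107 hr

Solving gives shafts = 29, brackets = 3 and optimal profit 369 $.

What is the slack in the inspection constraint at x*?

inspection used = 3·29 + 2·3 = 93; slack = 107 − 93 = 14.

14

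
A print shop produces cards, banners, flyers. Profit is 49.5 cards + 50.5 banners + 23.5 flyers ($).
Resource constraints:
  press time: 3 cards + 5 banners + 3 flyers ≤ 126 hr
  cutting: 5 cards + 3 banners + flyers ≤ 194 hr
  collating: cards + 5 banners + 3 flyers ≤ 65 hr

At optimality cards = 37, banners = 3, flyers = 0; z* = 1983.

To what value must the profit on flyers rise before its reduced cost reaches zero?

25.5

Check each constraint at x*: press time 126/126 (tight); cutting 194/194 (tight); collating 52/65 (slack 13).
Since collating is not tight, its dual is 0.
From A_Bᵀ y = c: 3·y_press time + 5·y_cutting = 49.5; 5·y_press time + 3·y_cutting = 50.5.
This yields shadow prices y_press time = 6.5, y_cutting = 6.
flyers enters the basis when its profit ≥ yᵀa₃ = 6.5·3 + 6·1 = 25.5.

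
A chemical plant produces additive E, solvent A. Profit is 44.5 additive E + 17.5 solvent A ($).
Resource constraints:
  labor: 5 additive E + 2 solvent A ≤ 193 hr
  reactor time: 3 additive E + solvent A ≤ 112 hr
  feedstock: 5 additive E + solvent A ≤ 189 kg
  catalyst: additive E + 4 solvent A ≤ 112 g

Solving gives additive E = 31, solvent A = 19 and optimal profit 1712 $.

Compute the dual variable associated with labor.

8

Binding: labor and reactor time. Non-binding: feedstock (15 unused), catalyst (5 unused).
By complementary slackness, y = 0 for the non-binding constraints.
Dual feasibility on the basic columns requires 5·y_labor + 3·y_reactor time = 44.5, 2·y_labor + 1·y_reactor time = 17.5.
→ y_labor = 8 and y_reactor time = 1.5.
Shadow price of labor = 8.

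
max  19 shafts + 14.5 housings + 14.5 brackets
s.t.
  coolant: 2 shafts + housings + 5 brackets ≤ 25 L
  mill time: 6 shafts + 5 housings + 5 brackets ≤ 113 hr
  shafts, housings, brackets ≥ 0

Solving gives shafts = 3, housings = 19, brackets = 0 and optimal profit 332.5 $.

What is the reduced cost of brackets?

-8

Check each constraint at x*: coolant 25/25 (tight); mill time 113/113 (tight).
The binding rows give the dual system: 2·y_coolant + 6·y_mill time = 19 and 1·y_coolant + 5·y_mill time = 14.5.
→ y_coolant = 2 and y_mill time = 2.5.
Reduced cost of brackets: c₃ − yᵀa₃ = 14.5 − (2·5 + 2.5·5) = 14.5 − 22.5 = -8.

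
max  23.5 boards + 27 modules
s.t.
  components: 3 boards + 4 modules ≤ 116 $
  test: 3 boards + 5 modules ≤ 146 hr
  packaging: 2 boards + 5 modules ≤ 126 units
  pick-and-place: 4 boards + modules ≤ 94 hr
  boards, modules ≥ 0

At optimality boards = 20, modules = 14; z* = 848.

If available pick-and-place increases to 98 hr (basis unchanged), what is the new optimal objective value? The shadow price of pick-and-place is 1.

852

Δb = 4, so new z* = 848 + (1)·(4) = 848 + 4 = 852.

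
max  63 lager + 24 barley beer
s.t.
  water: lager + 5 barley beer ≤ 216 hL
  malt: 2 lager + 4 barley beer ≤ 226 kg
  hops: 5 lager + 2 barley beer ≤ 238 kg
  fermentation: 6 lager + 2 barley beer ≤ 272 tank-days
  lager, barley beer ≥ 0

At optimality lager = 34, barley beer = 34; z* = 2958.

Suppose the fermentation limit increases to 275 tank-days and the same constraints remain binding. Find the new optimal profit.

2967

Check each constraint at x*: water 204/216 (slack 12); malt 204/226 (slack 22); hops 238/238 (tight); fermentation 272/272 (tight).
Since water, malt are not tight, their duals are 0.
Dual feasibility on the basic columns requires 5·y_hops + 6·y_fermentation = 63, 2·y_hops + 2·y_fermentation = 24.
→ y_hops = 9 and y_fermentation = 3.
Δz = y_fermentation·Δb = 3 × (3) = 9, so new z* = 2958 + 9 = 2967.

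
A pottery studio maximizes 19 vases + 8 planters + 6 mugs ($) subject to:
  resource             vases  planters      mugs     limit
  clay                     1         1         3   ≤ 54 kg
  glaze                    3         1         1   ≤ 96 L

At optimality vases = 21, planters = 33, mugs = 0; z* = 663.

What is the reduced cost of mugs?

At the optimum: clay uses 54 of 54 (binding); glaze uses 96 of 96 (binding).
The binding rows give the dual system: 1·y_clay + 3·y_glaze = 19 and 1·y_clay + 1·y_glaze = 8.
→ y_clay = 2.5 and y_glaze = 5.5.
Reduced cost of mugs: c₃ − yᵀa₃ = 6 − (2.5·3 + 5.5·1) = 6 − 13 = -7.

-7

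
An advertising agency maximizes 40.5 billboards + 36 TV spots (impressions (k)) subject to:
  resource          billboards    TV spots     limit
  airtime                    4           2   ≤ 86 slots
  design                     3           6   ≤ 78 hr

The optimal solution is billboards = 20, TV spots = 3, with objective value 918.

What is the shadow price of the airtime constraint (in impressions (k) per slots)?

7.5

Check each constraint at x*: airtime 86/86 (tight); design 78/78 (tight).
The binding rows give the dual system: 4·y_airtime + 3·y_design = 40.5 and 2·y_airtime + 6·y_design = 36.
→ y_airtime = 7.5 and y_design = 3.5.
Shadow price of airtime = 7.5.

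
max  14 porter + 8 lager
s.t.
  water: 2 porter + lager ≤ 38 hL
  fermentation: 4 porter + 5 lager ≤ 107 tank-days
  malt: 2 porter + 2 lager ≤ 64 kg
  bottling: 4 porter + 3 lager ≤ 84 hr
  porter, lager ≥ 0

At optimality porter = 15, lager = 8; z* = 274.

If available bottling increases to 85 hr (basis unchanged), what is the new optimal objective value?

At the optimum: water uses 38 of 38 (binding); fermentation uses 100 of 107 (slack = 7); malt uses 46 of 64 (slack = 18); bottling uses 84 of 84 (binding).
Since fermentation, malt are not tight, their duals are 0.
Dual feasibility on the basic columns requires 2·y_water + 4·y_bottling = 14, 1·y_water + 3·y_bottling = 8.
This yields shadow prices y_water = 5, y_bottling = 1.
Δz = y_bottling·Δb = 1 × (1) = 1, so new z* = 274 + 1 = 275.

275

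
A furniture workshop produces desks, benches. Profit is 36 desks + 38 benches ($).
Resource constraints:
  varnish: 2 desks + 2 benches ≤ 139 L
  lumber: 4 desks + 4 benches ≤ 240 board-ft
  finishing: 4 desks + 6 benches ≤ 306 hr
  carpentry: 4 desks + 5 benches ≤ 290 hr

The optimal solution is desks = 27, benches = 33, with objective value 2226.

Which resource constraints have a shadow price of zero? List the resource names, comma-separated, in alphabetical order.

carpentry, varnish

varnish: 120/139 (slack 19)
lumber: 240/240 (binding)
finishing: 306/306 (binding)
carpentry: 273/290 (slack 17)
By complementary slackness, a constraint with positive slack has shadow price 0 → carpentry, varnish.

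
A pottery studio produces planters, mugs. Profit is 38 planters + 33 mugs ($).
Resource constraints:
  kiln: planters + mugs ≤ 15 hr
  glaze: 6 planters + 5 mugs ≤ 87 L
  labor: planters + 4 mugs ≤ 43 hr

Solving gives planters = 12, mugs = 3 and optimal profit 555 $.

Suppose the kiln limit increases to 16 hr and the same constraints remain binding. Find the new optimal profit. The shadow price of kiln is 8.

Δb = 1, so new z* = 555 + (8)·(1) = 555 + 8 = 563.

563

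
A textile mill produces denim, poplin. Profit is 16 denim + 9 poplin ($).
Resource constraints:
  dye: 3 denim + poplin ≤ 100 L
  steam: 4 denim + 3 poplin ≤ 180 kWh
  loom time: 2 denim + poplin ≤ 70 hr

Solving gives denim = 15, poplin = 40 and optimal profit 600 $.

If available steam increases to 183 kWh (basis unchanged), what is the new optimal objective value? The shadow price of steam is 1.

Δb = 3, so new z* = 600 + (1)·(3) = 600 + 3 = 603.

603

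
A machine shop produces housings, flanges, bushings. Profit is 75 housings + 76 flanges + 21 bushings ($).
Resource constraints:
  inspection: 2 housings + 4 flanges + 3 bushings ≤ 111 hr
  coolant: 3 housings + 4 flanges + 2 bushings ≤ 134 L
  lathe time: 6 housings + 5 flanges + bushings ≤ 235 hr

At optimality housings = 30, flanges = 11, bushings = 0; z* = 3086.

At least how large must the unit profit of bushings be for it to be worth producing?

26

Check each constraint at x*: inspection 104/111 (slack 7); coolant 134/134 (tight); lathe time 235/235 (tight).
By complementary slackness, y = 0 for the non-binding constraint.
From A_Bᵀ y = c: 3·y_coolant + 6·y_lathe time = 75; 4·y_coolant + 5·y_lathe time = 76.
→ y_coolant = 9 and y_lathe time = 8.
bushings enters the basis when its profit ≥ yᵀa₃ = 9·2 + 8·1 = 26.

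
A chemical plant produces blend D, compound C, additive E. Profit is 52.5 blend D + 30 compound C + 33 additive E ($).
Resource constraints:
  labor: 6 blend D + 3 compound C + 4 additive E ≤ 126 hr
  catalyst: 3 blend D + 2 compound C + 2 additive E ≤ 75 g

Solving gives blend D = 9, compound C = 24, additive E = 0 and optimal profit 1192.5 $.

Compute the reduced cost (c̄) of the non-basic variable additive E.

-2

At the optimum: labor uses 126 of 126 (binding); catalyst uses 75 of 75 (binding).
Dual feasibility on the basic columns requires 6·y_labor + 3·y_catalyst = 52.5, 3·y_labor + 2·y_catalyst = 30.
This yields shadow prices y_labor = 5, y_catalyst = 7.5.
Reduced cost of additive E: c₃ − yᵀa₃ = 33 − (5·4 + 7.5·2) = 33 − 35 = -2.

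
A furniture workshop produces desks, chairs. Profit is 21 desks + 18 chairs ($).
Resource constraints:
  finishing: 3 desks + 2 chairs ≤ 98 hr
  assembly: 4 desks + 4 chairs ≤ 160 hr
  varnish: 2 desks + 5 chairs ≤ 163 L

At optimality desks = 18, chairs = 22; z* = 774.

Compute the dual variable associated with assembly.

3

Check each constraint at x*: finishing 98/98 (tight); assembly 160/160 (tight); varnish 146/163 (slack 17).
By complementary slackness, y = 0 for the non-binding constraint.
From A_Bᵀ y = c: 3·y_finishing + 4·y_assembly = 21; 2·y_finishing + 4·y_assembly = 18.
This yields shadow prices y_finishing = 3, y_assembly = 3.
Shadow price of assembly = 3.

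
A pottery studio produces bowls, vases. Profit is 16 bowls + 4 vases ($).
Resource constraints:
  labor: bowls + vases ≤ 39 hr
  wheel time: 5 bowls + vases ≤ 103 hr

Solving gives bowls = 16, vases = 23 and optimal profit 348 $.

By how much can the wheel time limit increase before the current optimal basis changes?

92

Binding constraints: labor, wheel time. The basis is B = [[1,1],[5,1]] with det -4.
Per unit increase in wheel time, x* moves by d = (0.25, -0.25).
The basis stays optimal until vases reaches 0; allowable increase = 92 hr.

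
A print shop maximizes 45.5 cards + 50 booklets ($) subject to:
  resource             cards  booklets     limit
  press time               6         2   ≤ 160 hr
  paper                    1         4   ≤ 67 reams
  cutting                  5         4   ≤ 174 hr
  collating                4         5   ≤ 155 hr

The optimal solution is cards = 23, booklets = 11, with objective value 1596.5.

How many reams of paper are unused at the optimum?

0

paper used = 1·23 + 4·11 = 67; slack = 67 − 67 = 0.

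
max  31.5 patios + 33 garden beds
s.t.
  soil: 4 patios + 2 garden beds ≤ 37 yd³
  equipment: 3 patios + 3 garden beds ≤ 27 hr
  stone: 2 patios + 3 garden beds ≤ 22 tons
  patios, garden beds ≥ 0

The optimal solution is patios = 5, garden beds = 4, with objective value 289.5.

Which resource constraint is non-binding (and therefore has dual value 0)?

soil

soil: 28/37 (slack 9)
equipment: 27/27 (binding)
stone: 22/22 (binding)
By complementary slackness, a constraint with positive slack has shadow price 0 → soil.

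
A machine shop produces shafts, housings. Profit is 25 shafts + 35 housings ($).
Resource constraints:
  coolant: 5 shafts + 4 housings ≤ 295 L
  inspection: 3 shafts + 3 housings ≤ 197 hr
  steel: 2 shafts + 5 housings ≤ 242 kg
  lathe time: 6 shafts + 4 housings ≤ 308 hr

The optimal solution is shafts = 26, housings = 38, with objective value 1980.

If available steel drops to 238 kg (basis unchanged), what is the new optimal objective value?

1960

At the optimum: coolant uses 282 of 295 (slack = 13); inspection uses 192 of 197 (slack = 5); steel uses 242 of 242 (binding); lathe time uses 308 of 308 (binding).
Since coolant, inspection are not tight, their duals are 0.
From A_Bᵀ y = c: 2·y_steel + 6·y_lathe time = 25; 5·y_steel + 4·y_lathe time = 35.
This yields shadow prices y_steel = 5, y_lathe time = 2.5.
Δz = y_steel·Δb = 5 × (-4) = -20, so new z* = 1980 − 20 = 1960.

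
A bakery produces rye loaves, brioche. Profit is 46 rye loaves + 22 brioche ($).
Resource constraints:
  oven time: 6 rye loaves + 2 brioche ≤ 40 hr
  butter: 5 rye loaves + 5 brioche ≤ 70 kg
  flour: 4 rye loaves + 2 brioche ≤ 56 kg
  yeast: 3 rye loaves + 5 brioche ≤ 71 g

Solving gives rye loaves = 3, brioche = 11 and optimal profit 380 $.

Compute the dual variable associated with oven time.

At the optimum: oven time uses 40 of 40 (binding); butter uses 70 of 70 (binding); flour uses 34 of 56 (slack = 22); yeast uses 64 of 71 (slack = 7).
By complementary slackness, y = 0 for the non-binding constraints.
Dual feasibility on the basic columns requires 6·y_oven time + 5·y_butter = 46, 2·y_oven time + 5·y_butter = 22.
→ y_oven time = 6 and y_butter = 2.
Shadow price of oven time = 6.

6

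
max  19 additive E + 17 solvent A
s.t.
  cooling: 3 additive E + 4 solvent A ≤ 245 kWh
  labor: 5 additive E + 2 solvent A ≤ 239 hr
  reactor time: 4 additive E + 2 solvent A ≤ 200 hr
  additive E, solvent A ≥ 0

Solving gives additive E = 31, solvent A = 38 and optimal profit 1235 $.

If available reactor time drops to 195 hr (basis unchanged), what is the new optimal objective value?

At the optimum: cooling uses 245 of 245 (binding); labor uses 231 of 239 (slack = 8); reactor time uses 200 of 200 (binding).
Slack constraints have shadow price 0 (complementary slackness).
Dual feasibility on the basic columns requires 3·y_cooling + 4·y_reactor time = 19, 4·y_cooling + 2·y_reactor time = 17.
→ y_cooling = 3 and y_reactor time = 2.5.
Δz = y_reactor time·Δb = 2.5 × (-5) = -12.5, so new z* = 1235 − 12.5 = 1222.5.

1222.5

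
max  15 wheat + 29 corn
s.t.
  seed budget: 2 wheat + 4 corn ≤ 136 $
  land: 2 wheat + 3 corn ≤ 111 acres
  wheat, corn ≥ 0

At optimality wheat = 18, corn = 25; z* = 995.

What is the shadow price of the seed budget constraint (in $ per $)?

6.5

Both seed budget and land are binding at x*.
The binding rows give the dual system: 2·y_seed budget + 2·y_land = 15 and 4·y_seed budget + 3·y_land = 29.
→ y_seed budget = 6.5 and y_land = 1.
Shadow price of seed budget = 6.5.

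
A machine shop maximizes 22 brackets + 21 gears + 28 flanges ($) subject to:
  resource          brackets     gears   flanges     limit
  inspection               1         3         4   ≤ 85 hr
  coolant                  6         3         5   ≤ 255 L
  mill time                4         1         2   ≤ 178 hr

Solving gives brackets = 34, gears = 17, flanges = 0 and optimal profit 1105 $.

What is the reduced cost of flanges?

At the optimum: inspection uses 85 of 85 (binding); coolant uses 255 of 255 (binding); mill time uses 153 of 178 (slack = 25).
By complementary slackness, y = 0 for the non-binding constraint.
The binding rows give the dual system: 1·y_inspection + 6·y_coolant = 22 and 3·y_inspection + 3·y_coolant = 21.
This yields shadow prices y_inspection = 4, y_coolant = 3.
Reduced cost of flanges: c₃ − yᵀa₃ = 28 − (4·4 + 3·5) = 28 − 31 = -3.

-3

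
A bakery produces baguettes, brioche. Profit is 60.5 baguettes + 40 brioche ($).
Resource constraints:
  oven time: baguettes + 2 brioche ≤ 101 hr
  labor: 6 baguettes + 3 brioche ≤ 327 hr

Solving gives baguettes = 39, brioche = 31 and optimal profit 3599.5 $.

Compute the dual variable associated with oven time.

6.5

Both oven time and labor are binding at x*.
The binding rows give the dual system: 1·y_oven time + 6·y_labor = 60.5 and 2·y_oven time + 3·y_labor = 40.
Solving: y_oven time = 6.5, y_labor = 9.
Shadow price of oven time = 6.5.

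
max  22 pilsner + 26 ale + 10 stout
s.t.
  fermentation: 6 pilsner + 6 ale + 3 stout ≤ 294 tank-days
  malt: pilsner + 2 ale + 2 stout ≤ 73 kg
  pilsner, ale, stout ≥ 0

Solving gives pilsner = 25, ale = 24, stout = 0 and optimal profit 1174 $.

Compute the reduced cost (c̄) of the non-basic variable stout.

Both fermentation and malt are binding at x*.
The binding rows give the dual system: 6·y_fermentation + 1·y_malt = 22 and 6·y_fermentation + 2·y_malt = 26.
→ y_fermentation = 3 and y_malt = 4.
Reduced cost of stout: c₃ − yᵀa₃ = 10 − (3·3 + 4·2) = 10 − 17 = -7.

-7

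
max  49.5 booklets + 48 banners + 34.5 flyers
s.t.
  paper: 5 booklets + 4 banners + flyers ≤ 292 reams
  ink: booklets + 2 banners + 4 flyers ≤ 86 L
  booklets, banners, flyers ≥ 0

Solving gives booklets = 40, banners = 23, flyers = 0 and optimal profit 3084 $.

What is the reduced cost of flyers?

At the optimum: paper uses 292 of 292 (binding); ink uses 86 of 86 (binding).
Dual feasibility on the basic columns requires 5·y_paper + 1·y_ink = 49.5, 4·y_paper + 2·y_ink = 48.
→ y_paper = 8.5 and y_ink = 7.
Reduced cost of flyers: c₃ − yᵀa₃ = 34.5 − (8.5·1 + 7·4) = 34.5 − 36.5 = -2.

-2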